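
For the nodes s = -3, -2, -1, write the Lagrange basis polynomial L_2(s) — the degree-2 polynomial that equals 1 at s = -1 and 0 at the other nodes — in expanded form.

L_2(s) = (s + 3)(s + 2) / [(2)·(1)]
       = (s^2 + 5s + 6) / (2)

L_2(s) = (1/2)s^2 + (5/2)s + 3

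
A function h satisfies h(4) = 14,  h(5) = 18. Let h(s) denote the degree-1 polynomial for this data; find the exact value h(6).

Evaluate each Lagrange basis at s = 6:
L_0(6) = (1)/[(-1)] = -1
L_1(6) = (2)/[(1)] = 2
Sum: 14·(-1) + 18·(2) = 22

22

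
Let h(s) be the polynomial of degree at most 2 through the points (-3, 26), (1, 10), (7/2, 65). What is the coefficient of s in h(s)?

4

L_0(s) = (s - 1)(s - 7/2) / [26] = (1/26)s^2 - (9/52)s + 7/52
L_1(s) = (s + 3)(s - 7/2) / [-10] = -(1/10)s^2 + (1/20)s + 21/20
L_2(s) = (s + 3)(s - 1) / [65/4] = (4/65)s^2 + (8/65)s - 12/65
h(s) = 26·L_0 + 10·L_1 + 65·L_2
Only the coefficient of s is needed; take it from each L_i and combine:
26·(-9/52) + 10·(1/20) + 65·(8/65) = 4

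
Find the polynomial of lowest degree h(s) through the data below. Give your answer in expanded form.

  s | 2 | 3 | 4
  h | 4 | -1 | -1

h(s) = (5/2)s^2 - (35/2)s + 29

Newton's divided differences:
h[2,3] = (-1 - 4) / (3 - 2) = -5
h[3,4] = (-1 - (-1)) / (4 - 3) = 0
h[2,3,4] = (0 - (-5)) / (4 - 2) = 5/2
h(s) = 4 + (-5)·(s - 2) + (5/2)·(s - 2)(s - 3)
Expanding: h(s) = (5/2)s^2 - (35/2)s + 29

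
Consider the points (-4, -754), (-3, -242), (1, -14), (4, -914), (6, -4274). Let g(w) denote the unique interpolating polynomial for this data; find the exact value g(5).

L_0(5) = (8)·(4)·(1)·(-1)/[(-1)·(-5)·(-8)·(-10)] = -2/25
L_1(5) = (9)·(4)·(1)·(-1)/[(1)·(-4)·(-7)·(-9)] = 1/7
L_2(5) = (9)·(8)·(1)·(-1)/[(5)·(4)·(-3)·(-5)] = -6/25
L_3(5) = (9)·(8)·(4)·(-1)/[(8)·(7)·(3)·(-2)] = 6/7
L_4(5) = (9)·(8)·(4)·(1)/[(10)·(9)·(5)·(2)] = 8/25
Sum: (-754)·(-2/25) + (-242)·(1/7) + (-14)·(-6/25) + (-914)·(6/7) + (-4274)·(8/25) = -2122

-2122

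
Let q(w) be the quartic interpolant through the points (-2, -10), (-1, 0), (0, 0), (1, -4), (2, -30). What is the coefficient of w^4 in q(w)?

-1

L_0(w) = (w + 1)w(w - 1)(w - 2) / [24] = (1/24)w^4 - (1/12)w^3 - (1/24)w^2 + (1/12)w
L_1(w) = (w + 2)w(w - 1)(w - 2) / [-6] = -(1/6)w^4 + (1/6)w^3 + (2/3)w^2 - (2/3)w
L_2(w) = (w + 2)(w + 1)(w - 1)(w - 2) / [4] = (1/4)w^4 - (5/4)w^2 + 1
L_3(w) = (w + 2)(w + 1)w(w - 2) / [-6] = -(1/6)w^4 - (1/6)w^3 + (2/3)w^2 + (2/3)w
L_4(w) = (w + 2)(w + 1)w(w - 1) / [24] = (1/24)w^4 + (1/12)w^3 - (1/24)w^2 - (1/12)w
q(w) = (-10)·L_0 + 0·L_1 + 0·L_2 + (-4)·L_3 + (-30)·L_4
Only the coefficient of w^4 is needed; take it from each L_i and combine:
(-10)·(1/24) + 0·(-1/6) + 0·(1/4) + (-4)·(-1/6) + (-30)·(1/24) = -1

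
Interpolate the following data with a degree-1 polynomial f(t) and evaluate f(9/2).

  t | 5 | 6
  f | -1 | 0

-3/2

Evaluate each Lagrange basis at t = 9/2:
L_0(9/2) = (-3/2)/[(-1)] = 3/2
L_1(9/2) = (-1/2)/[(1)] = -1/2
Sum: (-1)·(3/2) + 0 = -3/2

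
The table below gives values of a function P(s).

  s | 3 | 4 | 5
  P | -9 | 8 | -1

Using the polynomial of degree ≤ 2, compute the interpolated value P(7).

-97

Using Newton's divided-difference form:
P[3,4] = (8 - (-9)) / (4 - 3) = 17
P[4,5] = (-1 - 8) / (5 - 4) = -9
P[3,4,5] = (-9 - 17) / (5 - 3) = -13
P(7) = -9 + 17·(4) + (-13)·(4)·(3) = -97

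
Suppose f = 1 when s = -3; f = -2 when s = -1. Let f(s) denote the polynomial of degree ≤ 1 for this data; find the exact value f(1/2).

Evaluate each Lagrange basis at s = 1/2:
L_0(1/2) = (3/2)/[(-2)] = -3/4
L_1(1/2) = (7/2)/[(2)] = 7/4
Sum: 1·(-3/4) + (-2)·(7/4) = -17/4

-17/4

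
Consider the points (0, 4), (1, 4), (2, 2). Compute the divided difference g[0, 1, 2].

-1

g[0,1] = (4 - 4) / (1 - 0) = 0
g[1,2] = (2 - 4) / (2 - 1) = -2
g[0,1,2] = (-2 - 0) / (2 - 0) = -1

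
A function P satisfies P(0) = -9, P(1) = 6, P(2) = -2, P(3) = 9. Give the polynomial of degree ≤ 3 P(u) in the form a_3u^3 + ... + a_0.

P(u) = 7u^3 - (65/2)u^2 + (81/2)u - 9

Newton's divided differences:
P[0,1] = (6 - (-9)) / (1 - 0) = 15
P[1,2] = (-2 - 6) / (2 - 1) = -8
P[2,3] = (9 - (-2)) / (3 - 2) = 11
P[0,1,2] = (-8 - 15) / (2 - 0) = -23/2
P[1,2,3] = (11 - (-8)) / (3 - 1) = 19/2
P[0,1,2,3] = (19/2 - (-23/2)) / (3 - 0) = 7
P(u) = -9 + 15·u + (-23/2)·u(u - 1) + 7·u(u - 1)(u - 2)
Expanding: P(u) = 7u^3 - (65/2)u^2 + (81/2)u - 9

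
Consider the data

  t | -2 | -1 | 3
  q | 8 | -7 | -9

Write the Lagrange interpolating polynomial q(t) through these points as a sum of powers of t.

q(t) = (29/10)t^2 - (63/10)t - 81/5

Build the Lagrange basis polynomials:
L_0(t) = (t + 1)(t - 3) / [5] = (1/5)t^2 - (2/5)t - 3/5
L_1(t) = (t + 2)(t - 3) / [-4] = -(1/4)t^2 + (1/4)t + 3/2
L_2(t) = (t + 2)(t + 1) / [20] = (1/20)t^2 + (3/20)t + 1/10
q(t) = 8·L_0 + (-7)·L_1 + (-9)·L_2
  8·L_0(t) = (8/5)t^2 - (16/5)t - 24/5
  (-7)·L_1(t) = (7/4)t^2 - (7/4)t - 21/2
  (-9)·L_2(t) = -(9/20)t^2 - (27/20)t - 9/10
Adding term by term: (29/10)t^2 - (63/10)t - 81/5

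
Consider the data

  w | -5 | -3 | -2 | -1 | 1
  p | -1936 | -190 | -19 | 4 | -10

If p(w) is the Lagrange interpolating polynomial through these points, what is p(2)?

-95

L_0(2) = (5)·(4)·(3)·(1)/[(-2)·(-3)·(-4)·(-6)] = 5/12
L_1(2) = (7)·(4)·(3)·(1)/[(2)·(-1)·(-2)·(-4)] = -21/4
L_2(2) = (7)·(5)·(3)·(1)/[(3)·(1)·(-1)·(-3)] = 35/3
L_3(2) = (7)·(5)·(4)·(1)/[(4)·(2)·(1)·(-2)] = -35/4
L_4(2) = (7)·(5)·(4)·(3)/[(6)·(4)·(3)·(2)] = 35/12
Sum: (-1936)·(5/12) + (-190)·(-21/4) + (-19)·(35/3) + 4·(-35/4) + (-10)·(35/12) = -95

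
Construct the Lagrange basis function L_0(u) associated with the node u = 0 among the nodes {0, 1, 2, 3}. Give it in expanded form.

L_0(u) = -(1/6)u^3 + u^2 - (11/6)u + 1

L_0(u) = (u - 1)(u - 2)(u - 3) / [(-1)·(-2)·(-3)]
       = (u^3 - 6u^2 + 11u - 6) / (-6)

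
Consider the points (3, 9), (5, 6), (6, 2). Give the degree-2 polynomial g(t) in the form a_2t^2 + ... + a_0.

g(t) = -(5/6)t^2 + (31/6)t + 1

Newton's divided differences:
g[3,5] = (6 - 9) / (5 - 3) = -3/2
g[5,6] = (2 - 6) / (6 - 5) = -4
g[3,5,6] = (-4 - (-3/2)) / (6 - 3) = -5/6
g(t) = 9 + (-3/2)·(t - 3) + (-5/6)·(t - 3)(t - 5)
Expanding: g(t) = -(5/6)t^2 + (31/6)t + 1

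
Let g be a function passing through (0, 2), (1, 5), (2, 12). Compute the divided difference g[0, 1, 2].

2

g[0,1] = (5 - 2) / (1 - 0) = 3
g[1,2] = (12 - 5) / (2 - 1) = 7
g[0,1,2] = (7 - 3) / (2 - 0) = 2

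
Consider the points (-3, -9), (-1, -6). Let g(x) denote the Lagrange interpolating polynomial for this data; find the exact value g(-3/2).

Evaluate each Lagrange basis at x = -3/2:
L_0(-3/2) = (-1/2)/[(-2)] = 1/4
L_1(-3/2) = (3/2)/[(2)] = 3/4
Sum: (-9)·(1/4) + (-6)·(3/4) = -27/4

-27/4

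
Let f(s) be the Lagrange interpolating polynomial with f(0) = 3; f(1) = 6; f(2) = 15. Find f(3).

30

Evaluate each Lagrange basis at s = 3:
L_0(3) = (2)·(1)/[(-1)·(-2)] = 1
L_1(3) = (3)·(1)/[(1)·(-1)] = -3
L_2(3) = (3)·(2)/[(2)·(1)] = 3
Sum: 3·(1) + 6·(-3) + 15·(3) = 30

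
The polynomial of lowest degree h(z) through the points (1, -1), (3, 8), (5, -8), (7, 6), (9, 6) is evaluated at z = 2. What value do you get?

Using Newton's divided-difference form:
h[1,3] = (8 - (-1)) / (3 - 1) = 9/2
h[3,5] = (-8 - 8) / (5 - 3) = -8
h[5,7] = (6 - (-8)) / (7 - 5) = 7
h[7,9] = (6 - 6) / (9 - 7) = 0
h[1,3,5] = (-8 - 9/2) / (5 - 1) = -25/8
h[3,5,7] = (7 - (-8)) / (7 - 3) = 15/4
h[5,7,9] = (0 - 7) / (9 - 5) = -7/4
h[1,3,5,7] = (15/4 - (-25/8)) / (7 - 1) = 55/48
h[3,5,7,9] = (-7/4 - 15/4) / (9 - 3) = -11/12
h[1,3,5,7,9] = (-11/12 - 55/48) / (9 - 1) = -33/128
h(2) = -1 + (9/2)·(1) + (-25/8)·(1)·(-1) + (55/48)·(1)·(-1)·(-3) + (-33/128)·(1)·(-1)·(-3)·(-5) = 1783/128

1783/128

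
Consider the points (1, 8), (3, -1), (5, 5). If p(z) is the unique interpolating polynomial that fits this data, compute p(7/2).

-29/32

Evaluate each Lagrange basis at z = 7/2:
L_0(7/2) = (1/2)·(-3/2)/[(-2)·(-4)] = -3/32
L_1(7/2) = (5/2)·(-3/2)/[(2)·(-2)] = 15/16
L_2(7/2) = (5/2)·(1/2)/[(4)·(2)] = 5/32
Sum: 8·(-3/32) + (-1)·(15/16) + 5·(5/32) = -29/32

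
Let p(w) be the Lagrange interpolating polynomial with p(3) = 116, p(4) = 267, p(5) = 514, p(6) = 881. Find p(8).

Evaluate each Lagrange basis at w = 8:
L_0(8) = (4)·(3)·(2)/[(-1)·(-2)·(-3)] = -4
L_1(8) = (5)·(3)·(2)/[(1)·(-1)·(-2)] = 15
L_2(8) = (5)·(4)·(2)/[(2)·(1)·(-1)] = -20
L_3(8) = (5)·(4)·(3)/[(3)·(2)·(1)] = 10
Sum: 116·(-4) + 267·(15) + 514·(-20) + 881·(10) = 2071

2071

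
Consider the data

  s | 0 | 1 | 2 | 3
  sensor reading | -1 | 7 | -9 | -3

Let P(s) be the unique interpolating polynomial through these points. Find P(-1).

-79

Using Newton's divided-difference form:
P[0,1] = (7 - (-1)) / (1 - 0) = 8
P[1,2] = (-9 - 7) / (2 - 1) = -16
P[2,3] = (-3 - (-9)) / (3 - 2) = 6
P[0,1,2] = (-16 - 8) / (2 - 0) = -12
P[1,2,3] = (6 - (-16)) / (3 - 1) = 11
P[0,1,2,3] = (11 - (-12)) / (3 - 0) = 23/3
P(-1) = -1 + 8·(-1) + (-12)·(-1)·(-2) + (23/3)·(-1)·(-2)·(-3) = -79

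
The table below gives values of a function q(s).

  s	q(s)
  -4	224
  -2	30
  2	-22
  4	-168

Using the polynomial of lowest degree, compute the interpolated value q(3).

Evaluate each Lagrange basis at s = 3:
L_0(3) = (5)·(1)·(-1)/[(-2)·(-6)·(-8)] = 5/96
L_1(3) = (7)·(1)·(-1)/[(2)·(-4)·(-6)] = -7/48
L_2(3) = (7)·(5)·(-1)/[(6)·(4)·(-2)] = 35/48
L_3(3) = (7)·(5)·(1)/[(8)·(6)·(2)] = 35/96
Sum: 224·(5/96) + 30·(-7/48) + (-22)·(35/48) + (-168)·(35/96) = -70

-70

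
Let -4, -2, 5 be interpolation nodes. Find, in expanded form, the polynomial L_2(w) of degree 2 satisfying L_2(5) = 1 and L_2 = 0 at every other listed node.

L_2(w) = (w + 4)(w + 2) / [(9)·(7)]
       = (w^2 + 6w + 8) / (63)

L_2(w) = (1/63)w^2 + (2/21)w + 8/63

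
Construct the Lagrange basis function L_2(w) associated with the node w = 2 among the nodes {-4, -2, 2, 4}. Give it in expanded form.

L_2(w) = -(1/48)w^3 - (1/24)w^2 + (1/3)w + 2/3

L_2(w) = (w + 4)(w + 2)(w - 4) / [(6)·(4)·(-2)]
       = (w^3 + 2w^2 - 16w - 32) / (-48)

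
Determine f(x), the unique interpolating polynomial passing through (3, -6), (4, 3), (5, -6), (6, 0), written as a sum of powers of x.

f(x) = (11/2)x^3 - 75x^2 + (661/2)x - 471

Newton's divided differences:
f[3,4] = (3 - (-6)) / (4 - 3) = 9
f[4,5] = (-6 - 3) / (5 - 4) = -9
f[5,6] = (0 - (-6)) / (6 - 5) = 6
f[3,4,5] = (-9 - 9) / (5 - 3) = -9
f[4,5,6] = (6 - (-9)) / (6 - 4) = 15/2
f[3,4,5,6] = (15/2 - (-9)) / (6 - 3) = 11/2
f(x) = -6 + 9·(x - 3) + (-9)·(x - 3)(x - 4) + (11/2)·(x - 3)(x - 4)(x - 5)
Expanding: f(x) = (11/2)x^3 - 75x^2 + (661/2)x - 471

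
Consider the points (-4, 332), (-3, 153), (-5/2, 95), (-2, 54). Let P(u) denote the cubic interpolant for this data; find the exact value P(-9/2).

459

L_0(-9/2) = (-3/2)·(-2)·(-5/2)/[(-1)·(-3/2)·(-2)] = 5/2
L_1(-9/2) = (-1/2)·(-2)·(-5/2)/[(1)·(-1/2)·(-1)] = -5
L_2(-9/2) = (-1/2)·(-3/2)·(-5/2)/[(3/2)·(1/2)·(-1/2)] = 5
L_3(-9/2) = (-1/2)·(-3/2)·(-2)/[(2)·(1)·(1/2)] = -3/2
Sum: 332·(5/2) + 153·(-5) + 95·(5) + 54·(-3/2) = 459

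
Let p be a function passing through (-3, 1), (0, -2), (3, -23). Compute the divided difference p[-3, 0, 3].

-1

p[-3,0] = (-2 - 1) / (0 - (-3)) = -1
p[0,3] = (-23 - (-2)) / (3 - 0) = -7
p[-3,0,3] = (-7 - (-1)) / (3 - (-3)) = -1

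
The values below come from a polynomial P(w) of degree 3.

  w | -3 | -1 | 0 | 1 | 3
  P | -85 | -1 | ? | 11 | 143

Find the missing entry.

2

The 4 known values determine P uniquely (degree ≤ 3).
Evaluate each Lagrange basis at w = 0:
L_0(0) = (1)·(-1)·(-3)/[(-2)·(-4)·(-6)] = -1/16
L_1(0) = (3)·(-1)·(-3)/[(2)·(-2)·(-4)] = 9/16
L_2(0) = (3)·(1)·(-3)/[(4)·(2)·(-2)] = 9/16
L_3(0) = (3)·(1)·(-1)/[(6)·(4)·(2)] = -1/16
Sum: (-85)·(-1/16) + (-1)·(9/16) + 11·(9/16) + 143·(-1/16) = 2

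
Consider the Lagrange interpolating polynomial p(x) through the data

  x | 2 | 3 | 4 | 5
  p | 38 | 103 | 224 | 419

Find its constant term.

L_0(x) = (x - 3)(x - 4)(x - 5) / [-6] = -(1/6)x^3 + 2x^2 - (47/6)x + 10
L_1(x) = (x - 2)(x - 4)(x - 5) / [2] = (1/2)x^3 - (11/2)x^2 + 19x - 20
L_2(x) = (x - 2)(x - 3)(x - 5) / [-2] = -(1/2)x^3 + 5x^2 - (31/2)x + 15
L_3(x) = (x - 2)(x - 3)(x - 4) / [6] = (1/6)x^3 - (3/2)x^2 + (13/3)x - 4
p(x) = 38·L_0 + 103·L_1 + 224·L_2 + 419·L_3
Only the constant term is needed; take it from each L_i and combine:
38·(10) + 103·(-20) + 224·(15) + 419·(-4) = 4

4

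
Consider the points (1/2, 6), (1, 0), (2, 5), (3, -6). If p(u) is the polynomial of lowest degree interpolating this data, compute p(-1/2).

64

L_0(-1/2) = (-3/2)·(-5/2)·(-7/2)/[(-1/2)·(-3/2)·(-5/2)] = 7
L_1(-1/2) = (-1)·(-5/2)·(-7/2)/[(1/2)·(-1)·(-2)] = -35/4
L_2(-1/2) = (-1)·(-3/2)·(-7/2)/[(3/2)·(1)·(-1)] = 7/2
L_3(-1/2) = (-1)·(-3/2)·(-5/2)/[(5/2)·(2)·(1)] = -3/4
Sum: 6·(7) + 0 + 5·(7/2) + (-6)·(-3/4) = 64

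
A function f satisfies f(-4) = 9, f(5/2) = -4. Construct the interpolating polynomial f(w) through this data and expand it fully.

L_0(w) = (w - 5/2) / [-13/2] = -(2/13)w + 5/13
L_1(w) = (w + 4) / [13/2] = (2/13)w + 8/13
f(w) = 9·L_0 + (-4)·L_1
  9·L_0(w) = -(18/13)w + 45/13
  (-4)·L_1(w) = -(8/13)w - 32/13
Adding term by term: -2w + 1

f(w) = -2w + 1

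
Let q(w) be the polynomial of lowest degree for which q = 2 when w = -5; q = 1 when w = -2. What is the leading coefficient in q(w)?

-1/3

L_0(w) = (w + 2) / [-3] = -(1/3)w - 2/3
L_1(w) = (w + 5) / [3] = (1/3)w + 5/3
q(w) = 2·L_0 + 1·L_1
Only the coefficient of w is needed; take it from each L_i and combine:
2·(-1/3) + 1·(1/3) = -1/3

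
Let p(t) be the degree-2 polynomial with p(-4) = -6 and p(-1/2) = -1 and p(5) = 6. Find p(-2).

-34/11

Evaluate each Lagrange basis at t = -2:
L_0(-2) = (-3/2)·(-7)/[(-7/2)·(-9)] = 1/3
L_1(-2) = (2)·(-7)/[(7/2)·(-11/2)] = 8/11
L_2(-2) = (2)·(-3/2)/[(9)·(11/2)] = -2/33
Sum: (-6)·(1/3) + (-1)·(8/11) + 6·(-2/33) = -34/11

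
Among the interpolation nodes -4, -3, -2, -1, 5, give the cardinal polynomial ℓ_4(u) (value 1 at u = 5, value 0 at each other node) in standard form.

ℓ_4(u) = (u + 4)(u + 3)(u + 2)(u + 1) / [(9)·(8)·(7)·(6)]
       = (u^4 + 10u^3 + 35u^2 + 50u + 24) / (3024)

ℓ_4(u) = (1/3024)u^4 + (5/1512)u^3 + (5/432)u^2 + (25/1512)u + 1/126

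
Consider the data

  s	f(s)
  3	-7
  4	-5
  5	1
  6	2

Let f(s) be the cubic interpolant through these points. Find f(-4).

Evaluate each Lagrange basis at s = -4:
L_0(-4) = (-8)·(-9)·(-10)/[(-1)·(-2)·(-3)] = 120
L_1(-4) = (-7)·(-9)·(-10)/[(1)·(-1)·(-2)] = -315
L_2(-4) = (-7)·(-8)·(-10)/[(2)·(1)·(-1)] = 280
L_3(-4) = (-7)·(-8)·(-9)/[(3)·(2)·(1)] = -84
Sum: (-7)·(120) + (-5)·(-315) + 1·(280) + 2·(-84) = 847

847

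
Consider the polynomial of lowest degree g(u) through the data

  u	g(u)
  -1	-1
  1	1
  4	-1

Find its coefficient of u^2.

The leading coefficient equals the top divided difference g[-1,1,4].
g[-1,1] = (1 - (-1)) / (1 - (-1)) = 1
g[1,4] = (-1 - 1) / (4 - 1) = -2/3
g[-1,1,4] = (-2/3 - 1) / (4 - (-1)) = -1/3

-1/3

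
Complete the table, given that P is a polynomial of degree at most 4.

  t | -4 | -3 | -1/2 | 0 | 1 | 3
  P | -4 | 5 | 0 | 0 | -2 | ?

-611/10

The 5 known values determine P uniquely (degree ≤ 4).
L_0(3) = (6)·(7/2)·(3)·(2)/[(-1)·(-7/2)·(-4)·(-5)] = 9/5
L_1(3) = (7)·(7/2)·(3)·(2)/[(1)·(-5/2)·(-3)·(-4)] = -49/10
L_2(3) = (7)·(6)·(3)·(2)/[(7/2)·(5/2)·(-1/2)·(-3/2)] = 192/5
L_3(3) = (7)·(6)·(7/2)·(2)/[(4)·(3)·(1/2)·(-1)] = -49
L_4(3) = (7)·(6)·(7/2)·(3)/[(5)·(4)·(3/2)·(1)] = 147/10
Sum: (-4)·(9/5) + 5·(-49/10) + 0 + 0 + (-2)·(147/10) = -611/10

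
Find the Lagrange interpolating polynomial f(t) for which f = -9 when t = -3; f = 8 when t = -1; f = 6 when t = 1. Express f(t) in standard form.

f(t) = -(19/8)t^2 - t + 75/8

L_0(t) = (t + 1)(t - 1) / [8] = (1/8)t^2 - 1/8
L_1(t) = (t + 3)(t - 1) / [-4] = -(1/4)t^2 - (1/2)t + 3/4
L_2(t) = (t + 3)(t + 1) / [8] = (1/8)t^2 + (1/2)t + 3/8
f(t) = (-9)·L_0 + 8·L_1 + 6·L_2
  (-9)·L_0(t) = -(9/8)t^2 + 9/8
  8·L_1(t) = -2t^2 - 4t + 6
  6·L_2(t) = (3/4)t^2 + 3t + 9/4
Adding term by term: -(19/8)t^2 - t + 75/8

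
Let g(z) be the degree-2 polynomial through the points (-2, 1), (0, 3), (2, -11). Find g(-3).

-6

Using Newton's divided-difference form:
g[-2,0] = (3 - 1) / (0 - (-2)) = 1
g[0,2] = (-11 - 3) / (2 - 0) = -7
g[-2,0,2] = (-7 - 1) / (2 - (-2)) = -2
g(-3) = 1 + 1·(-1) + (-2)·(-1)·(-3) = -6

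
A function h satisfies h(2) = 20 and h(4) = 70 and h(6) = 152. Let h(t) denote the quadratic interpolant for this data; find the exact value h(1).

7

Using Newton's divided-difference form:
h[2,4] = (70 - 20) / (4 - 2) = 25
h[4,6] = (152 - 70) / (6 - 4) = 41
h[2,4,6] = (41 - 25) / (6 - 2) = 4
h(1) = 20 + 25·(-1) + 4·(-1)·(-3) = 7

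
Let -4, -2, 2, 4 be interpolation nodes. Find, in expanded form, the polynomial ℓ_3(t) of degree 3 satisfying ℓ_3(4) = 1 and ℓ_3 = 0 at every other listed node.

ℓ_3(t) = (1/96)t^3 + (1/24)t^2 - (1/24)t - 1/6

ℓ_3(t) = (t + 4)(t + 2)(t - 2) / [(8)·(6)·(2)]
       = (t^3 + 4t^2 - 4t - 16) / (96)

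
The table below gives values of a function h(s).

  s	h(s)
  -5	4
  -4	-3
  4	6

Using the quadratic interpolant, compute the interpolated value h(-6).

Evaluate each Lagrange basis at s = -6:
L_0(-6) = (-2)·(-10)/[(-1)·(-9)] = 20/9
L_1(-6) = (-1)·(-10)/[(1)·(-8)] = -5/4
L_2(-6) = (-1)·(-2)/[(9)·(8)] = 1/36
Sum: 4·(20/9) + (-3)·(-5/4) + 6·(1/36) = 461/36

461/36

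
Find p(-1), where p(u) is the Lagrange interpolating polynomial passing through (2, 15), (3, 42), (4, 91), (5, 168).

Evaluate each Lagrange basis at u = -1:
L_0(-1) = (-4)·(-5)·(-6)/[(-1)·(-2)·(-3)] = 20
L_1(-1) = (-3)·(-5)·(-6)/[(1)·(-1)·(-2)] = -45
L_2(-1) = (-3)·(-4)·(-6)/[(2)·(1)·(-1)] = 36
L_3(-1) = (-3)·(-4)·(-5)/[(3)·(2)·(1)] = -10
Sum: 15·(20) + 42·(-45) + 91·(36) + 168·(-10) = 6

6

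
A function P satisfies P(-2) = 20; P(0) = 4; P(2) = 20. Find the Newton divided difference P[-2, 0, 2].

4

P[-2,0] = (4 - 20) / (0 - (-2)) = -8
P[0,2] = (20 - 4) / (2 - 0) = 8
P[-2,0,2] = (8 - (-8)) / (2 - (-2)) = 4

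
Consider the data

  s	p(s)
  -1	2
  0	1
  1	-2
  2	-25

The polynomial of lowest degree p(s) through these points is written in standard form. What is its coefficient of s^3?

L_0(s) = s(s - 1)(s - 2) / [-6] = -(1/6)s^3 + (1/2)s^2 - (1/3)s
L_1(s) = (s + 1)(s - 1)(s - 2) / [2] = (1/2)s^3 - s^2 - (1/2)s + 1
L_2(s) = (s + 1)s(s - 2) / [-2] = -(1/2)s^3 + (1/2)s^2 + s
L_3(s) = (s + 1)s(s - 1) / [6] = (1/6)s^3 - (1/6)s
p(s) = 2·L_0 + 1·L_1 + (-2)·L_2 + (-25)·L_3
Only the coefficient of s^3 is needed; take it from each L_i and combine:
2·(-1/6) + 1·(1/2) + (-2)·(-1/2) + (-25)·(1/6) = -3

-3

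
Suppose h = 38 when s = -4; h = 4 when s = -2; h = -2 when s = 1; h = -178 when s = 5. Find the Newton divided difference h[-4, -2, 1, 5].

h[-4,-2] = (4 - 38) / (-2 - (-4)) = -17
h[-2,1] = (-2 - 4) / (1 - (-2)) = -2
h[1,5] = (-178 - (-2)) / (5 - 1) = -44
h[-4,-2,1] = (-2 - (-17)) / (1 - (-4)) = 3
h[-2,1,5] = (-44 - (-2)) / (5 - (-2)) = -6
h[-4,-2,1,5] = (-6 - 3) / (5 - (-4)) = -1

-1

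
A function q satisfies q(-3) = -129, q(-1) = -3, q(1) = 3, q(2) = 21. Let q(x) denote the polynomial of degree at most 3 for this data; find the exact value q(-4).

-297

Using Newton's divided-difference form:
q[-3,-1] = (-3 - (-129)) / (-1 - (-3)) = 63
q[-1,1] = (3 - (-3)) / (1 - (-1)) = 3
q[1,2] = (21 - 3) / (2 - 1) = 18
q[-3,-1,1] = (3 - 63) / (1 - (-3)) = -15
q[-1,1,2] = (18 - 3) / (2 - (-1)) = 5
q[-3,-1,1,2] = (5 - (-15)) / (2 - (-3)) = 4
q(-4) = -129 + 63·(-1) + (-15)·(-1)·(-3) + 4·(-1)·(-3)·(-5) = -297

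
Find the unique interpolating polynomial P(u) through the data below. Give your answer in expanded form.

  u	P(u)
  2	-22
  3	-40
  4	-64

Build the Lagrange basis polynomials:
L_0(u) = (u - 3)(u - 4) / [2] = (1/2)u^2 - (7/2)u + 6
L_1(u) = (u - 2)(u - 4) / [-1] = -u^2 + 6u - 8
L_2(u) = (u - 2)(u - 3) / [2] = (1/2)u^2 - (5/2)u + 3
P(u) = (-22)·L_0 + (-40)·L_1 + (-64)·L_2
  (-22)·L_0(u) = -11u^2 + 77u - 132
  (-40)·L_1(u) = 40u^2 - 240u + 320
  (-64)·L_2(u) = -32u^2 + 160u - 192
Adding term by term: -3u^2 - 3u - 4

P(u) = -3u^2 - 3u - 4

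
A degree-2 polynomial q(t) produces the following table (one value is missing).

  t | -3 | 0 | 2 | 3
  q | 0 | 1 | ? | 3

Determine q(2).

The 3 known values determine q uniquely (degree ≤ 2).
L_0(2) = (2)·(-1)/[(-3)·(-6)] = -1/9
L_1(2) = (5)·(-1)/[(3)·(-3)] = 5/9
L_2(2) = (5)·(2)/[(6)·(3)] = 5/9
Sum: 0 + 1·(5/9) + 3·(5/9) = 20/9

20/9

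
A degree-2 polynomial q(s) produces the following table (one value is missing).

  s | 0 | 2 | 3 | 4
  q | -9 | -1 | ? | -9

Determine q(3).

The 3 known values determine q uniquely (degree ≤ 2).
L_0(3) = (1)·(-1)/[(-2)·(-4)] = -1/8
L_1(3) = (3)·(-1)/[(2)·(-2)] = 3/4
L_2(3) = (3)·(1)/[(4)·(2)] = 3/8
Sum: (-9)·(-1/8) + (-1)·(3/4) + (-9)·(3/8) = -3

-3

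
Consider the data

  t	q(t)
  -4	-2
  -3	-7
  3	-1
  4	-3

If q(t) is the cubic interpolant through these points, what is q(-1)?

-8

Using Newton's divided-difference form:
q[-4,-3] = (-7 - (-2)) / (-3 - (-4)) = -5
q[-3,3] = (-1 - (-7)) / (3 - (-3)) = 1
q[3,4] = (-3 - (-1)) / (4 - 3) = -2
q[-4,-3,3] = (1 - (-5)) / (3 - (-4)) = 6/7
q[-3,3,4] = (-2 - 1) / (4 - (-3)) = -3/7
q[-4,-3,3,4] = (-3/7 - 6/7) / (4 - (-4)) = -9/56
q(-1) = -2 + (-5)·(3) + (6/7)·(3)·(2) + (-9/56)·(3)·(2)·(-4) = -8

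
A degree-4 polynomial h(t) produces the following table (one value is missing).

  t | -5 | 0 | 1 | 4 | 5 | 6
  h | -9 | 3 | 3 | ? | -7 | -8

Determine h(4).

The 5 known values determine h uniquely (degree ≤ 4).
L_0(4) = (4)·(3)·(-1)·(-2)/[(-5)·(-6)·(-10)·(-11)] = 2/275
L_1(4) = (9)·(3)·(-1)·(-2)/[(5)·(-1)·(-5)·(-6)] = -9/25
L_2(4) = (9)·(4)·(-1)·(-2)/[(6)·(1)·(-4)·(-5)] = 3/5
L_3(4) = (9)·(4)·(3)·(-2)/[(10)·(5)·(4)·(-1)] = 27/25
L_4(4) = (9)·(4)·(3)·(-1)/[(11)·(6)·(5)·(1)] = -18/55
Sum: (-9)·(2/275) + 3·(-9/25) + 3·(3/5) + (-7)·(27/25) + (-8)·(-18/55) = -1179/275

-1179/275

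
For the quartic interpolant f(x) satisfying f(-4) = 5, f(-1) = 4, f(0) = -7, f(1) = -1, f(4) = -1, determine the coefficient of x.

Build the Lagrange basis polynomials:
L_0(x) = (x + 1)x(x - 1)(x - 4) / [480] = (1/480)x^4 - (1/120)x^3 - (1/480)x^2 + (1/120)x
L_1(x) = (x + 4)x(x - 1)(x - 4) / [-30] = -(1/30)x^4 + (1/30)x^3 + (8/15)x^2 - (8/15)x
L_2(x) = (x + 4)(x + 1)(x - 1)(x - 4) / [16] = (1/16)x^4 - (17/16)x^2 + 1
L_3(x) = (x + 4)(x + 1)x(x - 4) / [-30] = -(1/30)x^4 - (1/30)x^3 + (8/15)x^2 + (8/15)x
L_4(x) = (x + 4)(x + 1)x(x - 1) / [480] = (1/480)x^4 + (1/120)x^3 - (1/480)x^2 - (1/120)x
f(x) = 5·L_0 + 4·L_1 + (-7)·L_2 + (-1)·L_3 + (-1)·L_4
Only the coefficient of x is needed; take it from each L_i and combine:
5·(1/120) + 4·(-8/15) + (-7)·(0) + (-1)·(8/15) + (-1)·(-1/120) = -157/60

-157/60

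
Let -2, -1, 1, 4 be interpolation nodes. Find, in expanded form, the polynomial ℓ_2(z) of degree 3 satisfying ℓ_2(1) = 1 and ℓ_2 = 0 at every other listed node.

ℓ_2(z) = (z + 2)(z + 1)(z - 4) / [(3)·(2)·(-3)]
       = (z^3 - z^2 - 10z - 8) / (-18)

ℓ_2(z) = -(1/18)z^3 + (1/18)z^2 + (5/9)z + 4/9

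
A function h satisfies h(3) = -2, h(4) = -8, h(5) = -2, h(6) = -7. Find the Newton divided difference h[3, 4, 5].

6

h[3,4] = (-8 - (-2)) / (4 - 3) = -6
h[4,5] = (-2 - (-8)) / (5 - 4) = 6
h[3,4,5] = (6 - (-6)) / (5 - 3) = 6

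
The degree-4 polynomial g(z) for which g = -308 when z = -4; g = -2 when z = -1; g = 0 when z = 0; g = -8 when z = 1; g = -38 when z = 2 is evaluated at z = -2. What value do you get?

-26

Evaluate each Lagrange basis at z = -2:
L_0(-2) = (-1)·(-2)·(-3)·(-4)/[(-3)·(-4)·(-5)·(-6)] = 1/15
L_1(-2) = (2)·(-2)·(-3)·(-4)/[(3)·(-1)·(-2)·(-3)] = 8/3
L_2(-2) = (2)·(-1)·(-3)·(-4)/[(4)·(1)·(-1)·(-2)] = -3
L_3(-2) = (2)·(-1)·(-2)·(-4)/[(5)·(2)·(1)·(-1)] = 8/5
L_4(-2) = (2)·(-1)·(-2)·(-3)/[(6)·(3)·(2)·(1)] = -1/3
Sum: (-308)·(1/15) + (-2)·(8/3) + 0 + (-8)·(8/5) + (-38)·(-1/3) = -26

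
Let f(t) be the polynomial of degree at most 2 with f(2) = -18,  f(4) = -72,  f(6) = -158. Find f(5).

L_0(5) = (1)·(-1)/[(-2)·(-4)] = -1/8
L_1(5) = (3)·(-1)/[(2)·(-2)] = 3/4
L_2(5) = (3)·(1)/[(4)·(2)] = 3/8
Sum: (-18)·(-1/8) + (-72)·(3/4) + (-158)·(3/8) = -111

-111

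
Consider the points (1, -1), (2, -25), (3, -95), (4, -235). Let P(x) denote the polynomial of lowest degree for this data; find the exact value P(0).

Evaluate each Lagrange basis at x = 0:
L_0(0) = (-2)·(-3)·(-4)/[(-1)·(-2)·(-3)] = 4
L_1(0) = (-1)·(-3)·(-4)/[(1)·(-1)·(-2)] = -6
L_2(0) = (-1)·(-2)·(-4)/[(2)·(1)·(-1)] = 4
L_3(0) = (-1)·(-2)·(-3)/[(3)·(2)·(1)] = -1
Sum: (-1)·(4) + (-25)·(-6) + (-95)·(4) + (-235)·(-1) = 1

1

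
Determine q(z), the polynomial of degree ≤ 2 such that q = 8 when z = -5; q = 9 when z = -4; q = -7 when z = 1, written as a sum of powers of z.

q(z) = -(7/10)z^2 - (53/10)z - 1

L_0(z) = (z + 4)(z - 1) / [6] = (1/6)z^2 + (1/2)z - 2/3
L_1(z) = (z + 5)(z - 1) / [-5] = -(1/5)z^2 - (4/5)z + 1
L_2(z) = (z + 5)(z + 4) / [30] = (1/30)z^2 + (3/10)z + 2/3
q(z) = 8·L_0 + 9·L_1 + (-7)·L_2
  8·L_0(z) = (4/3)z^2 + 4z - 16/3
  9·L_1(z) = -(9/5)z^2 - (36/5)z + 9
  (-7)·L_2(z) = -(7/30)z^2 - (21/10)z - 14/3
Adding term by term: -(7/10)z^2 - (53/10)z - 1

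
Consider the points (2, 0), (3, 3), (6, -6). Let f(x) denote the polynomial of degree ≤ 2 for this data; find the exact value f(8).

-27

L_0(8) = (5)·(2)/[(-1)·(-4)] = 5/2
L_1(8) = (6)·(2)/[(1)·(-3)] = -4
L_2(8) = (6)·(5)/[(4)·(3)] = 5/2
Sum: 0 + 3·(-4) + (-6)·(5/2) = -27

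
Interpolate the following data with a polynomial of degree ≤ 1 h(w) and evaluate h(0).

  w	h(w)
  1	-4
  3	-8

Evaluate each Lagrange basis at w = 0:
L_0(0) = (-3)/[(-2)] = 3/2
L_1(0) = (-1)/[(2)] = -1/2
Sum: (-4)·(3/2) + (-8)·(-1/2) = -2

-2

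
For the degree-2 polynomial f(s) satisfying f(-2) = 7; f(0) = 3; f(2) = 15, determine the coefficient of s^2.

2

Build the Lagrange basis polynomials:
L_0(s) = s(s - 2) / [8] = (1/8)s^2 - (1/4)s
L_1(s) = (s + 2)(s - 2) / [-4] = -(1/4)s^2 + 1
L_2(s) = (s + 2)s / [8] = (1/8)s^2 + (1/4)s
f(s) = 7·L_0 + 3·L_1 + 15·L_2
Only the coefficient of s^2 is needed; take it from each L_i and combine:
7·(1/8) + 3·(-1/4) + 15·(1/8) = 2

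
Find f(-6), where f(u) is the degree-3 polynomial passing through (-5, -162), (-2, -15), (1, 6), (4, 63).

L_0(-6) = (-4)·(-7)·(-10)/[(-3)·(-6)·(-9)] = 140/81
L_1(-6) = (-1)·(-7)·(-10)/[(3)·(-3)·(-6)] = -35/27
L_2(-6) = (-1)·(-4)·(-10)/[(6)·(3)·(-3)] = 20/27
L_3(-6) = (-1)·(-4)·(-7)/[(9)·(6)·(3)] = -14/81
Sum: (-162)·(140/81) + (-15)·(-35/27) + 6·(20/27) + 63·(-14/81) = -267

-267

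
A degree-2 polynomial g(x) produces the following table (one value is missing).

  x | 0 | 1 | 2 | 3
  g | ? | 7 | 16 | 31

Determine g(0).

4

The 3 known values determine g uniquely (degree ≤ 2).
L_0(0) = (-2)·(-3)/[(-1)·(-2)] = 3
L_1(0) = (-1)·(-3)/[(1)·(-1)] = -3
L_2(0) = (-1)·(-2)/[(2)·(1)] = 1
Sum: 7·(3) + 16·(-3) + 31·(1) = 4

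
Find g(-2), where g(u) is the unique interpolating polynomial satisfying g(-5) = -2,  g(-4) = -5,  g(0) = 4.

L_0(-2) = (2)·(-2)/[(-1)·(-5)] = -4/5
L_1(-2) = (3)·(-2)/[(1)·(-4)] = 3/2
L_2(-2) = (3)·(2)/[(5)·(4)] = 3/10
Sum: (-2)·(-4/5) + (-5)·(3/2) + 4·(3/10) = -47/10

-47/10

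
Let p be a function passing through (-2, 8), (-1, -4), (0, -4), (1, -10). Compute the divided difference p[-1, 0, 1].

p[-1,0] = (-4 - (-4)) / (0 - (-1)) = 0
p[0,1] = (-10 - (-4)) / (1 - 0) = -6
p[-1,0,1] = (-6 - 0) / (1 - (-1)) = -3

-3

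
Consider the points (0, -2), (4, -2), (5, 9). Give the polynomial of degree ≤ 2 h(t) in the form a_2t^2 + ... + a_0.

h(t) = (11/5)t^2 - (44/5)t - 2

Newton's divided differences:
h[0,4] = (-2 - (-2)) / (4 - 0) = 0
h[4,5] = (9 - (-2)) / (5 - 4) = 11
h[0,4,5] = (11 - 0) / (5 - 0) = 11/5
h(t) = -2 + (11/5)·t(t - 4)
Expanding: h(t) = (11/5)t^2 - (44/5)t - 2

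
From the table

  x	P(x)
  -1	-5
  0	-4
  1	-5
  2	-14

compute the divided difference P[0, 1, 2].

P[0,1] = (-5 - (-4)) / (1 - 0) = -1
P[1,2] = (-14 - (-5)) / (2 - 1) = -9
P[0,1,2] = (-9 - (-1)) / (2 - 0) = -4

-4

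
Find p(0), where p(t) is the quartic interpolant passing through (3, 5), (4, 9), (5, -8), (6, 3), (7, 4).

-1928

Using Newton's divided-difference form:
p[3,4] = (9 - 5) / (4 - 3) = 4
p[4,5] = (-8 - 9) / (5 - 4) = -17
p[5,6] = (3 - (-8)) / (6 - 5) = 11
p[6,7] = (4 - 3) / (7 - 6) = 1
p[3,4,5] = (-17 - 4) / (5 - 3) = -21/2
p[4,5,6] = (11 - (-17)) / (6 - 4) = 14
p[5,6,7] = (1 - 11) / (7 - 5) = -5
p[3,4,5,6] = (14 - (-21/2)) / (6 - 3) = 49/6
p[4,5,6,7] = (-5 - 14) / (7 - 4) = -19/3
p[3,4,5,6,7] = (-19/3 - 49/6) / (7 - 3) = -29/8
p(0) = 5 + 4·(-3) + (-21/2)·(-3)·(-4) + (49/6)·(-3)·(-4)·(-5) + (-29/8)·(-3)·(-4)·(-5)·(-6) = -1928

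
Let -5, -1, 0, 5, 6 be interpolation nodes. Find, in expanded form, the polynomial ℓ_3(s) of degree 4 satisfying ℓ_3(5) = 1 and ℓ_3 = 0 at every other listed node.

ℓ_3(s) = -(1/300)s^4 + (31/300)s^2 + (1/10)s

ℓ_3(s) = (s + 5)(s + 1)s(s - 6) / [(10)·(6)·(5)·(-1)]
       = (s^4 - 31s^2 - 30s) / (-300)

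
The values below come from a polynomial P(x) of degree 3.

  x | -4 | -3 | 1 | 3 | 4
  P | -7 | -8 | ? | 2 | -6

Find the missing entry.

The 4 known values determine P uniquely (degree ≤ 3).
Evaluate each Lagrange basis at x = 1:
L_0(1) = (4)·(-2)·(-3)/[(-1)·(-7)·(-8)] = -3/7
L_1(1) = (5)·(-2)·(-3)/[(1)·(-6)·(-7)] = 5/7
L_2(1) = (5)·(4)·(-3)/[(7)·(6)·(-1)] = 10/7
L_3(1) = (5)·(4)·(-2)/[(8)·(7)·(1)] = -5/7
Sum: (-7)·(-3/7) + (-8)·(5/7) + 2·(10/7) + (-6)·(-5/7) = 31/7

31/7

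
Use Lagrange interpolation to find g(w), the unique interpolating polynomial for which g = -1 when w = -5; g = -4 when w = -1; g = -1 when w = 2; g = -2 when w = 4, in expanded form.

g(w) = -(11/180)w^3 + (1/180)w^2 + (53/45)w - 26/9

L_0(w) = (w + 1)(w - 2)(w - 4) / [-252] = -(1/252)w^3 + (5/252)w^2 - (1/126)w - 2/63
L_1(w) = (w + 5)(w - 2)(w - 4) / [60] = (1/60)w^3 - (1/60)w^2 - (11/30)w + 2/3
L_2(w) = (w + 5)(w + 1)(w - 4) / [-42] = -(1/42)w^3 - (1/21)w^2 + (19/42)w + 10/21
L_3(w) = (w + 5)(w + 1)(w - 2) / [90] = (1/90)w^3 + (2/45)w^2 - (7/90)w - 1/9
g(w) = (-1)·L_0 + (-4)·L_1 + (-1)·L_2 + (-2)·L_3
  (-1)·L_0(w) = (1/252)w^3 - (5/252)w^2 + (1/126)w + 2/63
  (-4)·L_1(w) = -(1/15)w^3 + (1/15)w^2 + (22/15)w - 8/3
  (-1)·L_2(w) = (1/42)w^3 + (1/21)w^2 - (19/42)w - 10/21
  (-2)·L_3(w) = -(1/45)w^3 - (4/45)w^2 + (7/45)w + 2/9
Adding term by term: -(11/180)w^3 + (1/180)w^2 + (53/45)w - 26/9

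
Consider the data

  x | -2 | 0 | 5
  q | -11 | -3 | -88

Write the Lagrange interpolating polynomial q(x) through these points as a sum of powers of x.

q(x) = -3x^2 - 2x - 3

Build the Lagrange basis polynomials:
L_0(x) = x(x - 5) / [14] = (1/14)x^2 - (5/14)x
L_1(x) = (x + 2)(x - 5) / [-10] = -(1/10)x^2 + (3/10)x + 1
L_2(x) = (x + 2)x / [35] = (1/35)x^2 + (2/35)x
q(x) = (-11)·L_0 + (-3)·L_1 + (-88)·L_2
  (-11)·L_0(x) = -(11/14)x^2 + (55/14)x
  (-3)·L_1(x) = (3/10)x^2 - (9/10)x - 3
  (-88)·L_2(x) = -(88/35)x^2 - (176/35)x
Adding term by term: -3x^2 - 2x - 3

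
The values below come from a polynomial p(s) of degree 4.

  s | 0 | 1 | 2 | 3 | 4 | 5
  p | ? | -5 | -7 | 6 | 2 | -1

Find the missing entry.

The 5 known values determine p uniquely (degree ≤ 4).
L_0(0) = (-2)·(-3)·(-4)·(-5)/[(-1)·(-2)·(-3)·(-4)] = 5
L_1(0) = (-1)·(-3)·(-4)·(-5)/[(1)·(-1)·(-2)·(-3)] = -10
L_2(0) = (-1)·(-2)·(-4)·(-5)/[(2)·(1)·(-1)·(-2)] = 10
L_3(0) = (-1)·(-2)·(-3)·(-5)/[(3)·(2)·(1)·(-1)] = -5
L_4(0) = (-1)·(-2)·(-3)·(-4)/[(4)·(3)·(2)·(1)] = 1
Sum: (-5)·(5) + (-7)·(-10) + 6·(10) + 2·(-5) + (-1)·(1) = 94

94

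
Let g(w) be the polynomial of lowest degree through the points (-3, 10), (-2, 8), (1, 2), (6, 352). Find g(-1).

Using Newton's divided-difference form:
g[-3,-2] = (8 - 10) / (-2 - (-3)) = -2
g[-2,1] = (2 - 8) / (1 - (-2)) = -2
g[1,6] = (352 - 2) / (6 - 1) = 70
g[-3,-2,1] = (-2 - (-2)) / (1 - (-3)) = 0
g[-2,1,6] = (70 - (-2)) / (6 - (-2)) = 9
g[-3,-2,1,6] = (9 - 0) / (6 - (-3)) = 1
g(-1) = 10 + (-2)·(2) + 0·(2)·(1) + 1·(2)·(1)·(-2) = 2

2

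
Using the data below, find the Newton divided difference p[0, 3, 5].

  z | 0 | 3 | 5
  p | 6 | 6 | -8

-7/5

p[0,3] = (6 - 6) / (3 - 0) = 0
p[3,5] = (-8 - 6) / (5 - 3) = -7
p[0,3,5] = (-7 - 0) / (5 - 0) = -7/5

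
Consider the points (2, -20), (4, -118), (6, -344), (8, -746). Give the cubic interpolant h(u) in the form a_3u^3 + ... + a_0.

h(u) = -u^3 - 4u^2 + 3u - 2

Build the Lagrange basis polynomials:
L_0(u) = (u - 4)(u - 6)(u - 8) / [-48] = -(1/48)u^3 + (3/8)u^2 - (13/6)u + 4
L_1(u) = (u - 2)(u - 6)(u - 8) / [16] = (1/16)u^3 - u^2 + (19/4)u - 6
L_2(u) = (u - 2)(u - 4)(u - 8) / [-16] = -(1/16)u^3 + (7/8)u^2 - (7/2)u + 4
L_3(u) = (u - 2)(u - 4)(u - 6) / [48] = (1/48)u^3 - (1/4)u^2 + (11/12)u - 1
h(u) = (-20)·L_0 + (-118)·L_1 + (-344)·L_2 + (-746)·L_3
  (-20)·L_0(u) = (5/12)u^3 - (15/2)u^2 + (130/3)u - 80
  (-118)·L_1(u) = -(59/8)u^3 + 118u^2 - (1121/2)u + 708
  (-344)·L_2(u) = (43/2)u^3 - 301u^2 + 1204u - 1376
  (-746)·L_3(u) = -(373/24)u^3 + (373/2)u^2 - (4103/6)u + 746
Adding term by term: -u^3 - 4u^2 + 3u - 2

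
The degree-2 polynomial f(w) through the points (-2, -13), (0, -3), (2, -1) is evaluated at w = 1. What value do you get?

-1

L_0(1) = (1)·(-1)/[(-2)·(-4)] = -1/8
L_1(1) = (3)·(-1)/[(2)·(-2)] = 3/4
L_2(1) = (3)·(1)/[(4)·(2)] = 3/8
Sum: (-13)·(-1/8) + (-3)·(3/4) + (-1)·(3/8) = -1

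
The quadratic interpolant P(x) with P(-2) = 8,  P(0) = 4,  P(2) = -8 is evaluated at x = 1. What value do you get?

-1

Using Newton's divided-difference form:
P[-2,0] = (4 - 8) / (0 - (-2)) = -2
P[0,2] = (-8 - 4) / (2 - 0) = -6
P[-2,0,2] = (-6 - (-2)) / (2 - (-2)) = -1
P(1) = 8 + (-2)·(3) + (-1)·(3)·(1) = -1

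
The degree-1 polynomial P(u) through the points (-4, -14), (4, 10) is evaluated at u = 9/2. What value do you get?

23/2

L_0(9/2) = (1/2)/[(-8)] = -1/16
L_1(9/2) = (17/2)/[(8)] = 17/16
Sum: (-14)·(-1/16) + 10·(17/16) = 23/2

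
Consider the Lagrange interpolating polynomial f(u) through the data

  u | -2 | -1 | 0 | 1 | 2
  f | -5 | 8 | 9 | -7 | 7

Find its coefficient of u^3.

7/2

L_0(u) = (u + 1)u(u - 1)(u - 2) / [24] = (1/24)u^4 - (1/12)u^3 - (1/24)u^2 + (1/12)u
L_1(u) = (u + 2)u(u - 1)(u - 2) / [-6] = -(1/6)u^4 + (1/6)u^3 + (2/3)u^2 - (2/3)u
L_2(u) = (u + 2)(u + 1)(u - 1)(u - 2) / [4] = (1/4)u^4 - (5/4)u^2 + 1
L_3(u) = (u + 2)(u + 1)u(u - 2) / [-6] = -(1/6)u^4 - (1/6)u^3 + (2/3)u^2 + (2/3)u
L_4(u) = (u + 2)(u + 1)u(u - 1) / [24] = (1/24)u^4 + (1/12)u^3 - (1/24)u^2 - (1/12)u
f(u) = (-5)·L_0 + 8·L_1 + 9·L_2 + (-7)·L_3 + 7·L_4
Only the coefficient of u^3 is needed; take it from each L_i and combine:
(-5)·(-1/12) + 8·(1/6) + 9·(0) + (-7)·(-1/6) + 7·(1/12) = 7/2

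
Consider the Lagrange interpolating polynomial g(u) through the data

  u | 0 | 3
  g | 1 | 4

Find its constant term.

1

L_0(u) = (u - 3) / [-3] = -(1/3)u + 1
L_1(u) = u / [3] = (1/3)u
g(u) = 1·L_0 + 4·L_1
Only the constant term is needed; take it from each L_i and combine:
1·(1) + 4·(0) = 1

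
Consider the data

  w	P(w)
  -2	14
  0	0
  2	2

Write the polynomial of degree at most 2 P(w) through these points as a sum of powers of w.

P(w) = 2w^2 - 3w

Newton's divided differences:
P[-2,0] = (0 - 14) / (0 - (-2)) = -7
P[0,2] = (2 - 0) / (2 - 0) = 1
P[-2,0,2] = (1 - (-7)) / (2 - (-2)) = 2
P(w) = 14 + (-7)·(w + 2) + 2·(w + 2)w
Expanding: P(w) = 2w^2 - 3w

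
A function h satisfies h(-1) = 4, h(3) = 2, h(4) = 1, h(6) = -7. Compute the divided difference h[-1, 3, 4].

h[-1,3] = (2 - 4) / (3 - (-1)) = -1/2
h[3,4] = (1 - 2) / (4 - 3) = -1
h[-1,3,4] = (-1 - (-1/2)) / (4 - (-1)) = -1/10

-1/10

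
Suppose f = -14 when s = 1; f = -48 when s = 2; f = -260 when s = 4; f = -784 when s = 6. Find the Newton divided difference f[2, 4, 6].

f[2,4] = (-260 - (-48)) / (4 - 2) = -106
f[4,6] = (-784 - (-260)) / (6 - 4) = -262
f[2,4,6] = (-262 - (-106)) / (6 - 2) = -39

-39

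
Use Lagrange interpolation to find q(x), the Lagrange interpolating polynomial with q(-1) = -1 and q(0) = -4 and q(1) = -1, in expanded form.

L_0(x) = x(x - 1) / [2] = (1/2)x^2 - (1/2)x
L_1(x) = (x + 1)(x - 1) / [-1] = -x^2 + 1
L_2(x) = (x + 1)x / [2] = (1/2)x^2 + (1/2)x
q(x) = (-1)·L_0 + (-4)·L_1 + (-1)·L_2
  (-1)·L_0(x) = -(1/2)x^2 + (1/2)x
  (-4)·L_1(x) = 4x^2 - 4
  (-1)·L_2(x) = -(1/2)x^2 - (1/2)x
Adding term by term: 3x^2 - 4

q(x) = 3x^2 - 4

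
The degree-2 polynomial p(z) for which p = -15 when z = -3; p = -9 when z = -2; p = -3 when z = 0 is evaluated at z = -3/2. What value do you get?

-27/4

L_0(-3/2) = (1/2)·(-3/2)/[(-1)·(-3)] = -1/4
L_1(-3/2) = (3/2)·(-3/2)/[(1)·(-2)] = 9/8
L_2(-3/2) = (3/2)·(1/2)/[(3)·(2)] = 1/8
Sum: (-15)·(-1/4) + (-9)·(9/8) + (-3)·(1/8) = -27/4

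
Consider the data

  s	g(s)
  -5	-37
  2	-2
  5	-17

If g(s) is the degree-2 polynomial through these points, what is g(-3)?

Evaluate each Lagrange basis at s = -3:
L_0(-3) = (-5)·(-8)/[(-7)·(-10)] = 4/7
L_1(-3) = (2)·(-8)/[(7)·(-3)] = 16/21
L_2(-3) = (2)·(-5)/[(10)·(3)] = -1/3
Sum: (-37)·(4/7) + (-2)·(16/21) + (-17)·(-1/3) = -17

-17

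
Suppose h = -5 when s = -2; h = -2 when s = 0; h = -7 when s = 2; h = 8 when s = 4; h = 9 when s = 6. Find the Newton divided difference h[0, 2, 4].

5/2

h[0,2] = (-7 - (-2)) / (2 - 0) = -5/2
h[2,4] = (8 - (-7)) / (4 - 2) = 15/2
h[0,2,4] = (15/2 - (-5/2)) / (4 - 0) = 5/2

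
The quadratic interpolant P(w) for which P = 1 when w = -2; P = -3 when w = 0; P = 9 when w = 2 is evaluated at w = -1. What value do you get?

-3

L_0(-1) = (-1)·(-3)/[(-2)·(-4)] = 3/8
L_1(-1) = (1)·(-3)/[(2)·(-2)] = 3/4
L_2(-1) = (1)·(-1)/[(4)·(2)] = -1/8
Sum: 1·(3/8) + (-3)·(3/4) + 9·(-1/8) = -3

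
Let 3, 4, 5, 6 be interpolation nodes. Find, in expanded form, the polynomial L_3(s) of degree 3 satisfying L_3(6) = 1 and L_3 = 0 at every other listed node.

L_3(s) = (s - 3)(s - 4)(s - 5) / [(3)·(2)·(1)]
       = (s^3 - 12s^2 + 47s - 60) / (6)

L_3(s) = (1/6)s^3 - 2s^2 + (47/6)s - 10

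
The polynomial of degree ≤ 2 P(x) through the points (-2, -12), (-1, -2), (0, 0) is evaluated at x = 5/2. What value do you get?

Evaluate each Lagrange basis at x = 5/2:
L_0(5/2) = (7/2)·(5/2)/[(-1)·(-2)] = 35/8
L_1(5/2) = (9/2)·(5/2)/[(1)·(-1)] = -45/4
L_2(5/2) = (9/2)·(7/2)/[(2)·(1)] = 63/8
Sum: (-12)·(35/8) + (-2)·(-45/4) + 0 = -30

-30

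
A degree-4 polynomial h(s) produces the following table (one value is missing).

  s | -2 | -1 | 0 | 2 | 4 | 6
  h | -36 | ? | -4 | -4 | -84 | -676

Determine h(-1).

-4

The 5 known values determine h uniquely (degree ≤ 4).
Evaluate each Lagrange basis at s = -1:
L_0(-1) = (-1)·(-3)·(-5)·(-7)/[(-2)·(-4)·(-6)·(-8)] = 35/128
L_1(-1) = (1)·(-3)·(-5)·(-7)/[(2)·(-2)·(-4)·(-6)] = 35/32
L_2(-1) = (1)·(-1)·(-5)·(-7)/[(4)·(2)·(-2)·(-4)] = -35/64
L_3(-1) = (1)·(-1)·(-3)·(-7)/[(6)·(4)·(2)·(-2)] = 7/32
L_4(-1) = (1)·(-1)·(-3)·(-5)/[(8)·(6)·(4)·(2)] = -5/128
Sum: (-36)·(35/128) + (-4)·(35/32) + (-4)·(-35/64) + (-84)·(7/32) + (-676)·(-5/128) = -4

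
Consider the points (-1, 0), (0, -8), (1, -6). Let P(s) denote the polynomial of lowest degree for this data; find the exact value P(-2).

18

L_0(-2) = (-2)·(-3)/[(-1)·(-2)] = 3
L_1(-2) = (-1)·(-3)/[(1)·(-1)] = -3
L_2(-2) = (-1)·(-2)/[(2)·(1)] = 1
Sum: 0 + (-8)·(-3) + (-6)·(1) = 18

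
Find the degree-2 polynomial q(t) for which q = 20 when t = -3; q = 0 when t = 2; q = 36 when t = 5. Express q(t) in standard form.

q(t) = 2t^2 - 2t - 4

Build the Lagrange basis polynomials:
L_0(t) = (t - 2)(t - 5) / [40] = (1/40)t^2 - (7/40)t + 1/4
L_1(t) = (t + 3)(t - 5) / [-15] = -(1/15)t^2 + (2/15)t + 1
L_2(t) = (t + 3)(t - 2) / [24] = (1/24)t^2 + (1/24)t - 1/4
q(t) = 20·L_0 + 0·L_1 + 36·L_2
  20·L_0(t) = (1/2)t^2 - (7/2)t + 5
  0·L_1(t) = 0
  36·L_2(t) = (3/2)t^2 + (3/2)t - 9
Adding term by term: 2t^2 - 2t - 4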